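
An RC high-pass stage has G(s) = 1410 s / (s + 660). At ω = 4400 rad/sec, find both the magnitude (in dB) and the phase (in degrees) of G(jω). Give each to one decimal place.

|j4400| = 4400
|j4400 + 660| = √(4400² + 660²) = 4449
|G(j4400)| = 1410 × 4400 / 4449 = 1394.4
20 log₁₀(1394.4) = 62.89 dB
∠(j4400) = 90.00°
∠(j4400 + 660) = arctan(4400/660) = 81.47°
∠G(j4400) = 90.00° − 81.47° = 8.53°

|G| = 62.9 dB, ∠G = 8.5°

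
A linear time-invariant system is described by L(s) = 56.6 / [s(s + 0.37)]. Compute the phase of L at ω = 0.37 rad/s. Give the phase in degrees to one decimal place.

∠(j0.37 + 0.37) = arctan(0.37/0.37) = 45.00°
∠(j0.37) = 90.00°
∠L(j0.37) = − (45.00° + 90.00°) = -135.00°

-135.0°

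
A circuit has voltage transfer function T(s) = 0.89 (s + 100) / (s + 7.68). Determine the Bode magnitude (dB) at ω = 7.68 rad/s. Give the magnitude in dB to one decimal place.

|j7.68 + 100| = √(7.68² + 100²) = 100.3
|j7.68 + 7.68| = √(7.68² + 7.68²) = 10.86
|T(j7.68)| = 0.89 × 100.3 / 10.86 = 8.2185
20 log₁₀(8.2185) = 18.30 dB

18.3 dB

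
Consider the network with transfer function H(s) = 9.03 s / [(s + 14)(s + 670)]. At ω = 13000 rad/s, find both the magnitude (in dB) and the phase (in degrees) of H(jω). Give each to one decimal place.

|H| = -63.2 dB, ∠H = -87.0°

|j13000| = 1.3e+04
|j13000 + 14| = √(13000² + 14²) = 1.3e+04
|j13000 + 670| = √(13000² + 670²) = 1.302e+04
|H(j13000)| = 9.03 × 1.3e+04 / (1.3e+04 × 1.302e+04) = 0.00069369
20 log₁₀(0.00069369) = -63.18 dB
∠(j13000) = 90.00°
∠(j13000 + 14) = arctan(13000/14) = 89.94°
∠(j13000 + 670) = arctan(13000/670) = 87.05°
∠H(j13000) = 90.00° − (89.94° + 87.05°) = -86.99°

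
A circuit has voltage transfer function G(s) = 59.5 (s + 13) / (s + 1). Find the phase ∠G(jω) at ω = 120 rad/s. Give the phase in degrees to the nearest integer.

-6 deg

∠(j120 + 13) = arctan(120/13) = 83.82°
∠(j120 + 1) = arctan(120/1) = 89.52°
∠G(j120) = 83.82° − 89.52° = -5.71°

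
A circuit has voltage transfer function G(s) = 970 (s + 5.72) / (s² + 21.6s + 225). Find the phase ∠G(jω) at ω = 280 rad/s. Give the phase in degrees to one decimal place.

-86.7 deg

∠(j280 + 5.72) = arctan(280/5.72) = 88.83°
∠[(j280)² + 21.6(j280) + 225] = ∠[-78175 + j6048] = 175.58°
∠G(j280) = 88.83° − 175.58° = -86.75°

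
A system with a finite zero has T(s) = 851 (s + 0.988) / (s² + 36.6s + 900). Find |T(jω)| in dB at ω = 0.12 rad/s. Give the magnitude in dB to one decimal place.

|j0.12 + 0.988| = √(0.12² + 0.988²) = 0.9953
|(j0.12)² + 36.6(j0.12) + 900| = |899.99 + j4.392| = 900
|T(j0.12)| = 851 × 0.9953 / 900 = 0.94108
20 log₁₀(0.94108) = -0.53 dB

-0.5 dB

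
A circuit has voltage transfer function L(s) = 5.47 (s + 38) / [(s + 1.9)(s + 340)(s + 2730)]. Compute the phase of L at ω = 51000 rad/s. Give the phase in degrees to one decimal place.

∠(j51000 + 38) = arctan(51000/38) = 89.96°
∠(j51000 + 1.9) = arctan(51000/1.9) = 90.00°
∠(j51000 + 340) = arctan(51000/340) = 89.62°
∠(j51000 + 2730) = arctan(51000/2730) = 86.94°
∠L(j51000) = 89.96° − (90.00° + 89.62° + 86.94°) = -176.59°

-176.6 deg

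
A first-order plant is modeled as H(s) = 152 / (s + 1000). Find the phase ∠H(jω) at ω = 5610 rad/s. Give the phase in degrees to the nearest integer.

∠(j5610 + 1000) = arctan(5610/1000) = 79.89°
∠H(j5610) = −79.89° = -79.89°

-80°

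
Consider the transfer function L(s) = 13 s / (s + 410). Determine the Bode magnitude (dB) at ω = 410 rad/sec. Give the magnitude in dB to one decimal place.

|j410| = 410
|j410 + 410| = √(410² + 410²) = 579.8
|L(j410)| = 13 × 410 / 579.8 = 9.1924
20 log₁₀(9.1924) = 19.27 dB

19.3 dB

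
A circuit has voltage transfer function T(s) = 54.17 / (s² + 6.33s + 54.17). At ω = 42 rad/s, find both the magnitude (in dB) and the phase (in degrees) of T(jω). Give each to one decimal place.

|T| = -30.1 dB, ∠T = -171.2°

|(j42)² + 6.33(j42) + 54.17| = |-1709.8 + j265.86| = 1730
|T(j42)| = 54.17 / 1730 = 0.031305
20 log₁₀(0.031305) = -30.09 dB
∠[(j42)² + 6.33(j42) + 54.17] = ∠[-1709.8 + j265.86] = 171.16°
∠T(j42) = −171.16° = -171.16°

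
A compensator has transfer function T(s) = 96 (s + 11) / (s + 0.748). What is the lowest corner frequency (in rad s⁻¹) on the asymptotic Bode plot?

0.748 rad s⁻¹

Break frequencies occur at each pole and zero magnitude: 0.748 rad s⁻¹, 11 rad s⁻¹.
The lowest is 0.748 rad s⁻¹.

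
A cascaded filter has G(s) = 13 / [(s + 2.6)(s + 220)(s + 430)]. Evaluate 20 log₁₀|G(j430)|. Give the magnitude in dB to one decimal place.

-139.7 dB

|j430 + 2.6| = √(430² + 2.6²) = 430
|j430 + 220| = √(430² + 220²) = 483
|j430 + 430| = √(430² + 430²) = 608.1
|G(j430)| = 13 / (430 × 483 × 608.1) = 1.0293e-07
20 log₁₀(1.0293e-07) = -139.75 dB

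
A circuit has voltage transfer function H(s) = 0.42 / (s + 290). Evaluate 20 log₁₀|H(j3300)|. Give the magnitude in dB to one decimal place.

|j3300 + 290| = √(3300² + 290²) = 3313
|H(j3300)| = 0.42 / 3313 = 0.00012678
20 log₁₀(0.00012678) = -77.94 dB

-77.9 dB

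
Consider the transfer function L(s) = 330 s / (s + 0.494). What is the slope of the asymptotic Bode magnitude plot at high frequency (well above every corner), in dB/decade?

0 dB/decade

With 1 zero and 1 pole, the high-frequency asymptotic slope is 20 × (1 − 1) = 0 dB/decade.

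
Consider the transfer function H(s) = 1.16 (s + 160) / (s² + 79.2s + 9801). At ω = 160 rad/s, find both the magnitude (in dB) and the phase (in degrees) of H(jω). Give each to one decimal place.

|H| = -37.7 dB, ∠H = -96.3 deg

|j160 + 160| = √(160² + 160²) = 226.3
|(j160)² + 79.2(j160) + 9801| = |-15799 + j12672| = 2.025e+04
|H(j160)| = 1.16 × 226.3 / 2.025e+04 = 0.01296
20 log₁₀(0.01296) = -37.75 dB
∠(j160 + 160) = arctan(160/160) = 45.00°
∠[(j160)² + 79.2(j160) + 9801] = ∠[-15799 + j12672] = 141.27°
∠H(j160) = 45.00° − 141.27° = -96.27°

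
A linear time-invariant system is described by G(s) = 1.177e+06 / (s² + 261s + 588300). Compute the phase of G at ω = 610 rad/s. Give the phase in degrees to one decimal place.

-36.4 deg

∠[(j610)² + 261(j610) + 588300] = ∠[2.162e+05 + j1.5921e+05] = 36.37°
∠G(j610) = −36.37° = -36.37°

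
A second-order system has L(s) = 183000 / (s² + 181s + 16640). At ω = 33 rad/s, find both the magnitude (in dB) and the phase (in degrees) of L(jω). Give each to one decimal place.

|(j33)² + 181(j33) + 16640| = |15551 + j5973| = 1.666e+04
|L(j33)| = 183000 / 1.666e+04 = 10.985
20 log₁₀(10.985) = 20.82 dB
∠[(j33)² + 181(j33) + 16640] = ∠[15551 + j5973] = 21.01°
∠L(j33) = −21.01° = -21.01°

|L| = 20.8 dB, ∠L = -21.0°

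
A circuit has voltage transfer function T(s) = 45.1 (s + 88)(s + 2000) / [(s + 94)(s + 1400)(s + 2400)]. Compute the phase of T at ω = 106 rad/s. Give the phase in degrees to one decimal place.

-2.0°

∠(j106 + 88) = arctan(106/88) = 50.30°
∠(j106 + 2000) = arctan(106/2000) = 3.03°
∠(j106 + 94) = arctan(106/94) = 48.43°
∠(j106 + 1400) = arctan(106/1400) = 4.33°
∠(j106 + 2400) = arctan(106/2400) = 2.53°
∠T(j106) = 50.30° + 3.03° − (48.43° + 4.33° + 2.53°) = -1.96°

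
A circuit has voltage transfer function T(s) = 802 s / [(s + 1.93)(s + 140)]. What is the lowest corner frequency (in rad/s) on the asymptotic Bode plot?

1.93 rad/s

Break frequencies occur at each pole and zero magnitude: 1.93 rad/s, 140 rad/s.
The lowest is 1.93 rad/s.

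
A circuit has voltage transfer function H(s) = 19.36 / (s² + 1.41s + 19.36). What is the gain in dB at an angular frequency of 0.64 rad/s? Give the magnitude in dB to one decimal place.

0.2 dB

|(j0.64)² + 1.41(j0.64) + 19.36| = |18.95 + j0.9024| = 18.97
|H(j0.64)| = 19.36 / 18.97 = 1.0205
20 log₁₀(1.0205) = 0.18 dB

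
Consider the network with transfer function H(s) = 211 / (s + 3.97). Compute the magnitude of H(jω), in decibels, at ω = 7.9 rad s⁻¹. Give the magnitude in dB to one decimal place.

|j7.9 + 3.97| = √(7.9² + 3.97²) = 8.841
|H(j7.9)| = 211 / 8.841 = 23.865
20 log₁₀(23.865) = 27.56 dB

27.6 dB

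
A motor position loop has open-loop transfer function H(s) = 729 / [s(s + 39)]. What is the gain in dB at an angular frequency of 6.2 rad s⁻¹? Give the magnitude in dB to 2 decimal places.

|j6.2 + 39| = √(6.2² + 39²) = 39.49
|j6.2| = 6.2
|H(j6.2)| = 729 / (39.49 × 6.2) = 2.9775
20 log₁₀(2.9775) = 9.477 dB

9.48 dB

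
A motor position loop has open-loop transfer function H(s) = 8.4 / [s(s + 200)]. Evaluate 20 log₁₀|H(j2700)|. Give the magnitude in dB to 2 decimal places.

|j2700 + 200| = √(2700² + 200²) = 2707
|j2700| = 2700
|H(j2700)| = 8.4 / (2707 × 2700) = 1.1491e-06
20 log₁₀(1.1491e-06) = -118.793 dB

-118.79 dB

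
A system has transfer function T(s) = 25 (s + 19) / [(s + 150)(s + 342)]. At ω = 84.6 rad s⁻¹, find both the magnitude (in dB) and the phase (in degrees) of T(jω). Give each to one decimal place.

|j84.6 + 19| = √(84.6² + 19²) = 86.71
|j84.6 + 150| = √(84.6² + 150²) = 172.2
|j84.6 + 342| = √(84.6² + 342²) = 352.3
|T(j84.6)| = 25 × 86.71 / (172.2 × 352.3) = 0.035728
20 log₁₀(0.035728) = -28.94 dB
∠(j84.6 + 19) = arctan(84.6/19) = 77.34°
∠(j84.6 + 150) = arctan(84.6/150) = 29.42°
∠(j84.6 + 342) = arctan(84.6/342) = 13.89°
∠T(j84.6) = 77.34° − (29.42° + 13.89°) = 34.02°

|T| = -28.9 dB, ∠T = 34.0°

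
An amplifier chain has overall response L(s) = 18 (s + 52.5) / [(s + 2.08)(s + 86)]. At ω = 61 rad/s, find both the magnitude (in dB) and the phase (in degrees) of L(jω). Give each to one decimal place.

|j61 + 52.5| = √(61² + 52.5²) = 80.48
|j61 + 2.08| = √(61² + 2.08²) = 61.04
|j61 + 86| = √(61² + 86²) = 105.4
|L(j61)| = 18 × 80.48 / (61.04 × 105.4) = 0.22511
20 log₁₀(0.22511) = -12.95 dB
∠(j61 + 52.5) = arctan(61/52.5) = 49.28°
∠(j61 + 2.08) = arctan(61/2.08) = 88.05°
∠(j61 + 86) = arctan(61/86) = 35.35°
∠L(j61) = 49.28° − (88.05° + 35.35°) = -74.11°

|L| = -13.0 dB, ∠L = -74.1°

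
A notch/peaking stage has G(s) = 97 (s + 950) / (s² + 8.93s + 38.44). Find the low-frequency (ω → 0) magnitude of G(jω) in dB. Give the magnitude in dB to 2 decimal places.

67.59 dB

G(0) = 97 × 950 / 38.44 = 2397.2
20 log₁₀(2397.2) = 67.594 dB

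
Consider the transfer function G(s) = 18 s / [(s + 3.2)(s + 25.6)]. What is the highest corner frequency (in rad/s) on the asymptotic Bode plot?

25.6 rad/s

Break frequencies occur at each pole and zero magnitude: 3.2 rad/s, 25.6 rad/s.
The highest is 25.6 rad/s.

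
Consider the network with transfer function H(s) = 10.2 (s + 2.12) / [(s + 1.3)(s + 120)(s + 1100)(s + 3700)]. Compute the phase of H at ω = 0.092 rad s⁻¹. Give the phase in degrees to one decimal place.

-1.6°

∠(j0.092 + 2.12) = arctan(0.092/2.12) = 2.48°
∠(j0.092 + 1.3) = arctan(0.092/1.3) = 4.05°
∠(j0.092 + 120) = arctan(0.092/120) = 0.04°
∠(j0.092 + 1100) = arctan(0.092/1100) = 0.00°
∠(j0.092 + 3700) = arctan(0.092/3700) = 0.00°
∠H(j0.092) = 2.48° − (4.05° + 0.04° + 0.00° + 0.00°) = -1.61°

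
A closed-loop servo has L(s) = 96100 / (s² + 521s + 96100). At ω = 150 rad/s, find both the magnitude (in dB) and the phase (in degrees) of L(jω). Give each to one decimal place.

|L| = -1.0 dB, ∠L = -46.7°

|(j150)² + 521(j150) + 96100| = |73600 + j78150| = 1.074e+05
|L(j150)| = 96100 / 1.074e+05 = 0.89519
20 log₁₀(0.89519) = -0.96 dB
∠[(j150)² + 521(j150) + 96100] = ∠[73600 + j78150] = 46.72°
∠L(j150) = −46.72° = -46.72°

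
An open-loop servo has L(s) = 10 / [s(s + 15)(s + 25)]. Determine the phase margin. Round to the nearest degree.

Gain crossover: |L(jω)| = 1 at ω ≈ 0.0267 rad/s.
∠L(j0.0267) = −90° − arctan(0.0267/15) − arctan(0.0267/25) ≈ -90.16°
PM = 180° + (-90.16°) = 89.84°

90°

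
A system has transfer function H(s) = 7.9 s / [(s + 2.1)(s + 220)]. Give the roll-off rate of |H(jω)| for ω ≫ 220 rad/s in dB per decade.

-20 dB/decade

With 1 zero and 2 poles, the high-frequency asymptotic slope is 20 × (1 − 2) = -20 dB/decade.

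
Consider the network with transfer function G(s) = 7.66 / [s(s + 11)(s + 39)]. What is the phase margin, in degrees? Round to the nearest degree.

Gain crossover: |G(jω)| = 1 at ω ≈ 0.0179 rad/s.
∠G(j0.0179) = −90° − arctan(0.0179/11) − arctan(0.0179/39) ≈ -90.12°
PM = 180° + (-90.12°) = 89.88°

90°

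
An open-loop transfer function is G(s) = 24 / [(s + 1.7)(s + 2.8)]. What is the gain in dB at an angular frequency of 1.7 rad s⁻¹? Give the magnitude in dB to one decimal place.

|j1.7 + 1.7| = √(1.7² + 1.7²) = 2.404
|j1.7 + 2.8| = √(1.7² + 2.8²) = 3.276
|G(j1.7)| = 24 / (2.404 × 3.276) = 3.0475
20 log₁₀(3.0475) = 9.68 dB

9.7 dB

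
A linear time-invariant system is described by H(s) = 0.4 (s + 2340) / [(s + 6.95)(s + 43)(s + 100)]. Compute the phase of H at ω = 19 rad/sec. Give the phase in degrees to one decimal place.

∠(j19 + 2340) = arctan(19/2340) = 0.47°
∠(j19 + 6.95) = arctan(19/6.95) = 69.91°
∠(j19 + 43) = arctan(19/43) = 23.84°
∠(j19 + 100) = arctan(19/100) = 10.76°
∠H(j19) = 0.47° − (69.91° + 23.84° + 10.76°) = -104.04°

-104.0°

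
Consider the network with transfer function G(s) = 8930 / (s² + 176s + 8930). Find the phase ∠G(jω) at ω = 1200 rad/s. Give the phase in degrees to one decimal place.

∠[(j1200)² + 176(j1200) + 8930] = ∠[-1.4311e+06 + j2.112e+05] = 171.60°
∠G(j1200) = −171.60° = -171.60°

-171.6°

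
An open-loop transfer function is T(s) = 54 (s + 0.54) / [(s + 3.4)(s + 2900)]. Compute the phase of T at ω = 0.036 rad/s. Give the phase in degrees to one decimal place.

∠(j0.036 + 0.54) = arctan(0.036/0.54) = 3.81°
∠(j0.036 + 3.4) = arctan(0.036/3.4) = 0.61°
∠(j0.036 + 2900) = arctan(0.036/2900) = 0.00°
∠T(j0.036) = 3.81° − (0.61° + 0.00°) = 3.21°

3.2°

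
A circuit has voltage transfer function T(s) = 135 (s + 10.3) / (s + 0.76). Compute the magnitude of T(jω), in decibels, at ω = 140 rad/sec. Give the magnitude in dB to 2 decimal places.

42.63 dB

|j140 + 10.3| = √(140² + 10.3²) = 140.4
|j140 + 0.76| = √(140² + 0.76²) = 140
|T(j140)| = 135 × 140.4 / 140 = 135.36
20 log₁₀(135.36) = 42.630 dB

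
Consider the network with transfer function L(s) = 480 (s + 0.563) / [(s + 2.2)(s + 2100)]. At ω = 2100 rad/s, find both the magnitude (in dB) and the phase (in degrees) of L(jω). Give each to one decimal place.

|L| = -15.8 dB, ∠L = -45.0°

|j2100 + 0.563| = √(2100² + 0.563²) = 2100
|j2100 + 2.2| = √(2100² + 2.2²) = 2100
|j2100 + 2100| = √(2100² + 2100²) = 2970
|L(j2100)| = 480 × 2100 / (2100 × 2970) = 0.16162
20 log₁₀(0.16162) = -15.83 dB
∠(j2100 + 0.563) = arctan(2100/0.563) = 89.98°
∠(j2100 + 2.2) = arctan(2100/2.2) = 89.94°
∠(j2100 + 2100) = arctan(2100/2100) = 45.00°
∠L(j2100) = 89.98° − (89.94° + 45.00°) = -44.96°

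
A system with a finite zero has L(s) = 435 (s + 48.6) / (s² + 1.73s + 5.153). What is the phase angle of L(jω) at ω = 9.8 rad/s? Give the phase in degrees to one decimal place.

∠(j9.8 + 48.6) = arctan(9.8/48.6) = 11.40°
∠[(j9.8)² + 1.73(j9.8) + 5.153] = ∠[-90.887 + j16.954] = 169.43°
∠L(j9.8) = 11.40° − 169.43° = -158.03°

-158.0°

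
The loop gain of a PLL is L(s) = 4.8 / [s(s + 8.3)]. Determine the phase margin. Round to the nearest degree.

Gain crossover: |L(jω)| = 1 at ω ≈ 0.577 rad/s.
∠L(j0.577) = −90° − arctan(0.577/8.3) ≈ -93.98°
PM = 180° + (-93.98°) = 86.02°

86°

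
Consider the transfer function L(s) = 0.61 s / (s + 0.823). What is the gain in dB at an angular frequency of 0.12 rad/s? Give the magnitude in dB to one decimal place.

-21.1 dB

|j0.12| = 0.12
|j0.12 + 0.823| = √(0.12² + 0.823²) = 0.8317
|L(j0.12)| = 0.61 × 0.12 / 0.8317 = 0.088012
20 log₁₀(0.088012) = -21.11 dB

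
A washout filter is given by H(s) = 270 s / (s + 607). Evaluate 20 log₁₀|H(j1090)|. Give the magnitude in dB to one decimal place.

47.5 dB

|j1090| = 1090
|j1090 + 607| = √(1090² + 607²) = 1248
|H(j1090)| = 270 × 1090 / 1248 = 235.89
20 log₁₀(235.89) = 47.45 dB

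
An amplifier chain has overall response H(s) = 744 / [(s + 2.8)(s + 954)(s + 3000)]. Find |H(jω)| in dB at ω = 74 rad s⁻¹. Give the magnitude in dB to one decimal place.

|j74 + 2.8| = √(74² + 2.8²) = 74.05
|j74 + 954| = √(74² + 954²) = 956.9
|j74 + 3000| = √(74² + 3000²) = 3001
|H(j74)| = 744 / (74.05 × 956.9 × 3001) = 3.4989e-06
20 log₁₀(3.4989e-06) = -109.12 dB

-109.1 dB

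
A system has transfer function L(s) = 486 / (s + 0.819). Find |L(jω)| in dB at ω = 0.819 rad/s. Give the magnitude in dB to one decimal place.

|j0.819 + 0.819| = √(0.819² + 0.819²) = 1.158
|L(j0.819)| = 486 / 1.158 = 419.6
20 log₁₀(419.6) = 52.46 dB

52.5 dB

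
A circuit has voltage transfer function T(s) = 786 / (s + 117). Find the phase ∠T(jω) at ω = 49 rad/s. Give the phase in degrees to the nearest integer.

∠(j49 + 117) = arctan(49/117) = 22.72°
∠T(j49) = −22.72° = -22.72°

-23°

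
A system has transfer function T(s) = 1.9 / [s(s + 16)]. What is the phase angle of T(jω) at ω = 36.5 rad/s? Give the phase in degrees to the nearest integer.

∠(j36.5 + 16) = arctan(36.5/16) = 66.33°
∠(j36.5) = 90.00°
∠T(j36.5) = − (66.33° + 90.00°) = -156.33°

-156°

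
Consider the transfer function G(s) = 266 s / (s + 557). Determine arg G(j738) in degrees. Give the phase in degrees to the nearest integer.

37°

∠(j738) = 90.00°
∠(j738 + 557) = arctan(738/557) = 52.96°
∠G(j738) = 90.00° − 52.96° = 37.04°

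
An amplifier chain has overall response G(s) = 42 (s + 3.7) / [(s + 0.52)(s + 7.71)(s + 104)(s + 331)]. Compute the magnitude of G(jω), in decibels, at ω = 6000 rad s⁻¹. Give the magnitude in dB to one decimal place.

|j6000 + 3.7| = √(6000² + 3.7²) = 6000
|j6000 + 0.52| = √(6000² + 0.52²) = 6000
|j6000 + 7.71| = √(6000² + 7.71²) = 6000
|j6000 + 104| = √(6000² + 104²) = 6001
|j6000 + 331| = √(6000² + 331²) = 6009
|G(j6000)| = 42 × 6000 / (6000 × 6000 × 6001 × 6009) = 1.9412e-10
20 log₁₀(1.9412e-10) = -194.24 dB

-194.2 dB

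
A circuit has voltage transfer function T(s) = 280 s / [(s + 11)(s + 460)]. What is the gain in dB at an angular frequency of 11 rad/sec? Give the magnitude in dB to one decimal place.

-7.3 dB

|j11| = 11
|j11 + 11| = √(11² + 11²) = 15.56
|j11 + 460| = √(11² + 460²) = 460.1
|T(j11)| = 280 × 11 / (15.56 × 460.1) = 0.43029
20 log₁₀(0.43029) = -7.32 dB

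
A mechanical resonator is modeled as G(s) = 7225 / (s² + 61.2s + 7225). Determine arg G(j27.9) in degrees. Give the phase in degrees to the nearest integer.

-15 deg

∠[(j27.9)² + 61.2(j27.9) + 7225] = ∠[6446.6 + j1707.5] = 14.84°
∠G(j27.9) = −14.84° = -14.84°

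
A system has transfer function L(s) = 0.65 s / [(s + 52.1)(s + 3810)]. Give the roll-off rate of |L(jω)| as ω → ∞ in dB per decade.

-20 dB/decade

With 1 zero and 2 poles, the high-frequency asymptotic slope is 20 × (1 − 2) = -20 dB/decade.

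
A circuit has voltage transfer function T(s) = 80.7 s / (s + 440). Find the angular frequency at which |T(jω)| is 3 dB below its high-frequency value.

For a single-pole high-pass, the −3 dB point is at the pole: ω = 440 rad/s.

440 rad/s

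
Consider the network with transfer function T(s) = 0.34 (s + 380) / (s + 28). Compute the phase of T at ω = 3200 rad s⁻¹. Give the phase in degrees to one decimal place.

∠(j3200 + 380) = arctan(3200/380) = 83.23°
∠(j3200 + 28) = arctan(3200/28) = 89.50°
∠T(j3200) = 83.23° − 89.50° = -6.27°

-6.3°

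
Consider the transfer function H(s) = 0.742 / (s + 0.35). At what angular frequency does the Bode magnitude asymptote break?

The single real pole at s = −0.35 gives a corner at ω = 0.35 rad/s.

0.35 rad/s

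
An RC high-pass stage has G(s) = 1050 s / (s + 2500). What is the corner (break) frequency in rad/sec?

2500 rad/sec

The single real pole at s = −2500 gives a corner at ω = 2500 rad/sec.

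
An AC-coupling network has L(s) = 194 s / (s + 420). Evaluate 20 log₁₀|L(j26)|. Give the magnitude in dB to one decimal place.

21.6 dB

|j26| = 26
|j26 + 420| = √(26² + 420²) = 420.8
|L(j26)| = 194 × 26 / 420.8 = 11.987
20 log₁₀(11.987) = 21.57 dB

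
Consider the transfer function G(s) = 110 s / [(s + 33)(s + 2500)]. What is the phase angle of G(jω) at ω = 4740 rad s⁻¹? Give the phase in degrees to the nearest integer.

∠(j4740) = 90.00°
∠(j4740 + 33) = arctan(4740/33) = 89.60°
∠(j4740 + 2500) = arctan(4740/2500) = 62.19°
∠G(j4740) = 90.00° − (89.60° + 62.19°) = -61.79°

-62°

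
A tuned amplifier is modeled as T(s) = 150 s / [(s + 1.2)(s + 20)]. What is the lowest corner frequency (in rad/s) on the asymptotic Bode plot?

1.2 rad/s

Break frequencies occur at each pole and zero magnitude: 1.2 rad/s, 20 rad/s.
The lowest is 1.2 rad/s.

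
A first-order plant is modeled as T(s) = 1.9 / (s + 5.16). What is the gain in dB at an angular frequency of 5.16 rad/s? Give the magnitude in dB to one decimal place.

-11.7 dB

|j5.16 + 5.16| = √(5.16² + 5.16²) = 7.297
|T(j5.16)| = 1.9 / 7.297 = 0.26037
20 log₁₀(0.26037) = -11.69 dB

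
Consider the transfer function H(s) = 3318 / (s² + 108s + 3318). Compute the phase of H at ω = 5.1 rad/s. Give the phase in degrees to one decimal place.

-9.5°

∠[(j5.1)² + 108(j5.1) + 3318] = ∠[3292 + j550.8] = 9.50°
∠H(j5.1) = −9.50° = -9.50°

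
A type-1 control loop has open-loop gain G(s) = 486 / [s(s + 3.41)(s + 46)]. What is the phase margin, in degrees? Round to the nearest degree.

51°

Gain crossover: |G(jω)| = 1 at ω ≈ 2.5 rad/s.
∠G(j2.5) = −90° − arctan(2.5/3.41) − arctan(2.5/46) ≈ -129.31°
PM = 180° + (-129.31°) = 50.69°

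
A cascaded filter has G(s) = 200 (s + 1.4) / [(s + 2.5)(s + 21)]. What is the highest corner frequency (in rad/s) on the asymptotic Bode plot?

Break frequencies occur at each pole and zero magnitude: 1.4 rad/s, 2.5 rad/s, 21 rad/s.
The highest is 21 rad/s.

21 rad/s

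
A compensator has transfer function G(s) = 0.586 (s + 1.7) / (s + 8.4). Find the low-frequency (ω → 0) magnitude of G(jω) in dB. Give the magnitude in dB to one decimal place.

-18.5 dB

G(0) = 0.586 × 1.7 / 8.4 = 0.1186
20 log₁₀(0.1186) = -18.52 dB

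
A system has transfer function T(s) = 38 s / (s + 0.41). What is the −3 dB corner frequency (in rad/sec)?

0.41 rad/sec

For a single-pole high-pass, the −3 dB point is at the pole: ω = 0.41 rad/sec.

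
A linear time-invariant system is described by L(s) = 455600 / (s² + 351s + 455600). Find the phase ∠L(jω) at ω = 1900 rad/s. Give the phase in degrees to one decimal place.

∠[(j1900)² + 351(j1900) + 455600] = ∠[-3.1544e+06 + j6.669e+05] = 168.06°
∠L(j1900) = −168.06° = -168.06°

-168.1°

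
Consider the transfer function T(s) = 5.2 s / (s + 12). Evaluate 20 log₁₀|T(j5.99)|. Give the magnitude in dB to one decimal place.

7.3 dB

|j5.99| = 5.99
|j5.99 + 12| = √(5.99² + 12²) = 13.41
|T(j5.99)| = 5.2 × 5.99 / 13.41 = 2.3224
20 log₁₀(2.3224) = 7.32 dB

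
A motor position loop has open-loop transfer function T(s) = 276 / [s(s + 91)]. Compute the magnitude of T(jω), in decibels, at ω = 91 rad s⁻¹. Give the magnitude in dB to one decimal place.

-32.6 dB

|j91 + 91| = √(91² + 91²) = 128.7
|j91| = 91
|T(j91)| = 276 / (128.7 × 91) = 0.023567
20 log₁₀(0.023567) = -32.55 dB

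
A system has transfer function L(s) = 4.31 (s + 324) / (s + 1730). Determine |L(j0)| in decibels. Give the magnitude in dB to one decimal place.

L(0) = 4.31 × 324 / 1730 = 0.80719
20 log₁₀(0.80719) = -1.86 dB

-1.9 dB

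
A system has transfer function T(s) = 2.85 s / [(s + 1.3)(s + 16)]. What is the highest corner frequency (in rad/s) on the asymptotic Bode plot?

16 rad/s

Break frequencies occur at each pole and zero magnitude: 1.3 rad/s, 16 rad/s.
The highest is 16 rad/s.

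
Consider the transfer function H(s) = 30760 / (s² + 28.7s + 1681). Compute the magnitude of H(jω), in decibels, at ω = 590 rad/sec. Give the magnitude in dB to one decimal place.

|(j590)² + 28.7(j590) + 1681| = |-3.4642e+05 + j16933| = 3.468e+05
|H(j590)| = 30760 / 3.468e+05 = 0.088688
20 log₁₀(0.088688) = -21.04 dB

-21.0 dB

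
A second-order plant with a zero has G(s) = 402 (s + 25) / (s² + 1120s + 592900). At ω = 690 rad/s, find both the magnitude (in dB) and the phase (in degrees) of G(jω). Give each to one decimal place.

|G| = -9.0 dB, ∠G = 6.5°

|j690 + 25| = √(690² + 25²) = 690.5
|(j690)² + 1120(j690) + 592900| = |1.168e+05 + j7.728e+05| = 7.816e+05
|G(j690)| = 402 × 690.5 / 7.816e+05 = 0.35513
20 log₁₀(0.35513) = -8.99 dB
∠(j690 + 25) = arctan(690/25) = 87.92°
∠[(j690)² + 1120(j690) + 592900] = ∠[1.168e+05 + j7.728e+05] = 81.41°
∠G(j690) = 87.92° − 81.41° = 6.52°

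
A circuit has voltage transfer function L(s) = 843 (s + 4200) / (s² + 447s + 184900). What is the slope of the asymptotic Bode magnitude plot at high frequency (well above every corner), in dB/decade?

With 1 zero and 2 poles, the high-frequency asymptotic slope is 20 × (1 − 2) = -20 dB/decade.

-20 dB/decade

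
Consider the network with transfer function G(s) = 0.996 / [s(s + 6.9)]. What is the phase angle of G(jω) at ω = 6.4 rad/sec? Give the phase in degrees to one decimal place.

∠(j6.4 + 6.9) = arctan(6.4/6.9) = 42.85°
∠(j6.4) = 90.00°
∠G(j6.4) = − (42.85° + 90.00°) = -132.85°

-132.8°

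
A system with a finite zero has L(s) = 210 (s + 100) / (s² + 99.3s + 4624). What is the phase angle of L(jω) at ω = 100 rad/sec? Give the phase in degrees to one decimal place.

∠(j100 + 100) = arctan(100/100) = 45.00°
∠[(j100)² + 99.3(j100) + 4624] = ∠[-5376 + j9930] = 118.43°
∠L(j100) = 45.00° − 118.43° = -73.43°

-73.4 deg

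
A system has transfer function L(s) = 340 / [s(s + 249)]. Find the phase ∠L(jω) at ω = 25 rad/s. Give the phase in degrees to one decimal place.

∠(j25 + 249) = arctan(25/249) = 5.73°
∠(j25) = 90.00°
∠L(j25) = − (5.73° + 90.00°) = -95.73°

-95.7°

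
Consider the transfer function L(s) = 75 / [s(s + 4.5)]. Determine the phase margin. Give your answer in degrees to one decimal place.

29.1°

Gain crossover: |L(jω)| = 1 at ω ≈ 8.1 rad/sec.
∠L(j8.1) = −90° − arctan(8.1/4.5) ≈ -150.94°
PM = 180° + (-150.94°) = 29.06°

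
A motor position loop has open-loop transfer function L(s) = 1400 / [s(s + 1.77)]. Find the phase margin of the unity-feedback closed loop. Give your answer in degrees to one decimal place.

Gain crossover: |L(jω)| = 1 at ω ≈ 37.4 rad s⁻¹.
∠L(j37.4) = −90° − arctan(37.4/1.77) ≈ -177.29°
PM = 180° + (-177.29°) = 2.71°

2.7 deg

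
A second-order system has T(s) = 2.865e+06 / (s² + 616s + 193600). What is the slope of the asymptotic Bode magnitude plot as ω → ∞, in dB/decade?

With 0 zeros and 2 poles, the high-frequency asymptotic slope is 20 × (0 − 2) = -40 dB/decade.

-40 dB/decade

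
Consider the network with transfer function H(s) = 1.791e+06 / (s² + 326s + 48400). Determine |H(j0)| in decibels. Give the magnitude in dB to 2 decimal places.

31.37 dB

H(0) = 1.791e+06 / 48400 = 37.004
20 log₁₀(37.004) = 31.365 dB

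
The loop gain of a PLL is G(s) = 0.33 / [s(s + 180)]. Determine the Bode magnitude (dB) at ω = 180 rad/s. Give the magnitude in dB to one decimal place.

|j180 + 180| = √(180² + 180²) = 254.6
|j180| = 180
|G(j180)| = 0.33 / (254.6 × 180) = 7.202e-06
20 log₁₀(7.202e-06) = -102.85 dB

-102.9 dB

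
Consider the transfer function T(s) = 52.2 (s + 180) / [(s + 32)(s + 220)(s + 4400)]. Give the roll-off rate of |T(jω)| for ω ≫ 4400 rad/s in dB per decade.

With 1 zero and 3 poles, the high-frequency asymptotic slope is 20 × (1 − 3) = -40 dB/decade.

-40 dB/decade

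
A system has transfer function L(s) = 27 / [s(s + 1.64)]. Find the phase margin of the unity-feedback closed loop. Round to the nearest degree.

18°

Gain crossover: |L(jω)| = 1 at ω ≈ 5.07 rad/s.
∠L(j5.07) = −90° − arctan(5.07/1.64) ≈ -162.07°
PM = 180° + (-162.07°) = 17.93°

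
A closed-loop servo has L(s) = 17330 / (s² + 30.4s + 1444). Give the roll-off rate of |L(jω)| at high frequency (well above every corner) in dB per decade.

-40 dB/decade

With 0 zeros and 2 poles, the high-frequency asymptotic slope is 20 × (0 − 2) = -40 dB/decade.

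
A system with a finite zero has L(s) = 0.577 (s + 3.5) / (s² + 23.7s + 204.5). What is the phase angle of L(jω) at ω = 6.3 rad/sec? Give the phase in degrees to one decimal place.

∠(j6.3 + 3.5) = arctan(6.3/3.5) = 60.95°
∠[(j6.3)² + 23.7(j6.3) + 204.5] = ∠[164.81 + j149.31] = 42.18°
∠L(j6.3) = 60.95° − 42.18° = 18.77°

18.8°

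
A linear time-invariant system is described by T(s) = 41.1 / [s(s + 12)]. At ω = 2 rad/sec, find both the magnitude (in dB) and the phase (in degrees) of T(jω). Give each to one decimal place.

|j2 + 12| = √(2² + 12²) = 12.17
|j2| = 2
|T(j2)| = 41.1 / (12.17 × 2) = 1.6892
20 log₁₀(1.6892) = 4.55 dB
∠(j2 + 12) = arctan(2/12) = 9.46°
∠(j2) = 90.00°
∠T(j2) = − (9.46° + 90.00°) = -99.46°

|T| = 4.6 dB, ∠T = -99.5°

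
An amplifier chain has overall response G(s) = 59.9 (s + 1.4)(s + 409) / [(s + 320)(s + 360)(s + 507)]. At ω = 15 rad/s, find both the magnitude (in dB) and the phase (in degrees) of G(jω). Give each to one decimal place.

|G| = -44.0 dB, ∠G = 80.0 deg

|j15 + 1.4| = √(15² + 1.4²) = 15.07
|j15 + 409| = √(15² + 409²) = 409.3
|j15 + 320| = √(15² + 320²) = 320.4
|j15 + 360| = √(15² + 360²) = 360.3
|j15 + 507| = √(15² + 507²) = 507.2
|G(j15)| = 59.9 × 15.07 × 409.3 / (320.4 × 360.3 × 507.2) = 0.0063083
20 log₁₀(0.0063083) = -44.00 dB
∠(j15 + 1.4) = arctan(15/1.4) = 84.67°
∠(j15 + 409) = arctan(15/409) = 2.10°
∠(j15 + 320) = arctan(15/320) = 2.68°
∠(j15 + 360) = arctan(15/360) = 2.39°
∠(j15 + 507) = arctan(15/507) = 1.69°
∠G(j15) = 84.67° + 2.10° − (2.68° + 2.39° + 1.69°) = 80.00°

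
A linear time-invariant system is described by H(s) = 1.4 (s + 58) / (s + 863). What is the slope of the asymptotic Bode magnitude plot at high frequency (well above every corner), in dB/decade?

0 dB/decade

With 1 zero and 1 pole, the high-frequency asymptotic slope is 20 × (1 − 1) = 0 dB/decade.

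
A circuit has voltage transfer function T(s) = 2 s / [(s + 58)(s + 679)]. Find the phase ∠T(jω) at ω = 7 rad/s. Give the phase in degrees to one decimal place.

∠(j7) = 90.00°
∠(j7 + 58) = arctan(7/58) = 6.88°
∠(j7 + 679) = arctan(7/679) = 0.59°
∠T(j7) = 90.00° − (6.88° + 0.59°) = 82.53°

82.5°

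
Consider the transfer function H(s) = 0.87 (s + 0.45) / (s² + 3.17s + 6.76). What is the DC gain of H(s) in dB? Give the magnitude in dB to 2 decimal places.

H(0) = 0.87 × 0.45 / 6.76 = 0.057914
20 log₁₀(0.057914) = -24.744 dB

-24.74 dB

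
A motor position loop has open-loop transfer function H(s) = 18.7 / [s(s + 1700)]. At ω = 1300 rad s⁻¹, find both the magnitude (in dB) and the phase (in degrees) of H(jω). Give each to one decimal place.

|j1300 + 1700| = √(1300² + 1700²) = 2140
|j1300| = 1300
|H(j1300)| = 18.7 / (2140 × 1300) = 6.7215e-06
20 log₁₀(6.7215e-06) = -103.45 dB
∠(j1300 + 1700) = arctan(1300/1700) = 37.41°
∠(j1300) = 90.00°
∠H(j1300) = − (37.41° + 90.00°) = -127.41°

|H| = -103.5 dB, ∠H = -127.4 deg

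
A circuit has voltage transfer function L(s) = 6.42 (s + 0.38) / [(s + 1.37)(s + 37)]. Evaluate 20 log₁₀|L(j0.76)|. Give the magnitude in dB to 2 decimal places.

-20.53 dB

|j0.76 + 0.38| = √(0.76² + 0.38²) = 0.8497
|j0.76 + 1.37| = √(0.76² + 1.37²) = 1.567
|j0.76 + 37| = √(0.76² + 37²) = 37.01
|L(j0.76)| = 6.42 × 0.8497 / (1.567 × 37.01) = 0.094087
20 log₁₀(0.094087) = -20.529 dB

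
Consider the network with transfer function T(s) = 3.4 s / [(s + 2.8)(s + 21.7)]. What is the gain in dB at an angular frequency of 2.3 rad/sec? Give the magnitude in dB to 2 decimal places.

|j2.3| = 2.3
|j2.3 + 2.8| = √(2.3² + 2.8²) = 3.624
|j2.3 + 21.7| = √(2.3² + 21.7²) = 21.82
|T(j2.3)| = 3.4 × 2.3 / (3.624 × 21.82) = 0.098898
20 log₁₀(0.098898) = -20.096 dB

-20.10 dB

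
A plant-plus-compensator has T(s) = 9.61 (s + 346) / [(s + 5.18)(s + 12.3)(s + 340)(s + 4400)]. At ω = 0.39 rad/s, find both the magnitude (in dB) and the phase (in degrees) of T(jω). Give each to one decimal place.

|T| = -89.2 dB, ∠T = -6.1°

|j0.39 + 346| = √(0.39² + 346²) = 346
|j0.39 + 5.18| = √(0.39² + 5.18²) = 5.195
|j0.39 + 12.3| = √(0.39² + 12.3²) = 12.31
|j0.39 + 340| = √(0.39² + 340²) = 340
|j0.39 + 4400| = √(0.39² + 4400²) = 4400
|T(j0.39)| = 9.61 × 346 / (5.195 × 12.31 × 340 × 4400) = 3.4769e-05
20 log₁₀(3.4769e-05) = -89.18 dB
∠(j0.39 + 346) = arctan(0.39/346) = 0.06°
∠(j0.39 + 5.18) = arctan(0.39/5.18) = 4.31°
∠(j0.39 + 12.3) = arctan(0.39/12.3) = 1.82°
∠(j0.39 + 340) = arctan(0.39/340) = 0.07°
∠(j0.39 + 4400) = arctan(0.39/4400) = 0.01°
∠T(j0.39) = 0.06° − (4.31° + 1.82° + 0.07° + 0.01°) = -6.13°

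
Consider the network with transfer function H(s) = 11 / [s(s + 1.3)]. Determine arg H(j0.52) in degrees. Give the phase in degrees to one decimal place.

-111.8°

∠(j0.52 + 1.3) = arctan(0.52/1.3) = 21.80°
∠(j0.52) = 90.00°
∠H(j0.52) = − (21.80° + 90.00°) = -111.80°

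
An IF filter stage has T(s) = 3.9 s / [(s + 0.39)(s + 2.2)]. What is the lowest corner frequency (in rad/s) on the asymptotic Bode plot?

Break frequencies occur at each pole and zero magnitude: 0.39 rad/s, 2.2 rad/s.
The lowest is 0.39 rad/s.

0.39 rad/s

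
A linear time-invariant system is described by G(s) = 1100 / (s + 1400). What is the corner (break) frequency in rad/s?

The single real pole at s = −1400 gives a corner at ω = 1400 rad/s.

1400 rad/s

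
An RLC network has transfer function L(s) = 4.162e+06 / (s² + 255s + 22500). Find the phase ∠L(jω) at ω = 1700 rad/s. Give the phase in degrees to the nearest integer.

∠[(j1700)² + 255(j1700) + 22500] = ∠[-2.8675e+06 + j4.335e+05] = 171.40°
∠L(j1700) = −171.40° = -171.40°

-171°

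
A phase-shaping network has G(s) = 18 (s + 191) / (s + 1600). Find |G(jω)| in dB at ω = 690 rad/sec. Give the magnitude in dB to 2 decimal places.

|j690 + 191| = √(690² + 191²) = 715.9
|j690 + 1600| = √(690² + 1600²) = 1742
|G(j690)| = 18 × 715.9 / 1742 = 7.396
20 log₁₀(7.396) = 17.380 dB

17.38 dB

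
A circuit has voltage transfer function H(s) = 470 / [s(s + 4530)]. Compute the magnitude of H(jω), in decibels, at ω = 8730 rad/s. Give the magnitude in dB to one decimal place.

-105.2 dB

|j8730 + 4530| = √(8730² + 4530²) = 9835
|j8730| = 8730
|H(j8730)| = 470 / (9835 × 8730) = 5.4739e-06
20 log₁₀(5.4739e-06) = -105.23 dB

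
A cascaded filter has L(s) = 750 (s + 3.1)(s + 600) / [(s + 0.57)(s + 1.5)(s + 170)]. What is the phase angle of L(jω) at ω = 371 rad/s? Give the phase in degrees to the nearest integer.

-124°

∠(j371 + 3.1) = arctan(371/3.1) = 89.52°
∠(j371 + 600) = arctan(371/600) = 31.73°
∠(j371 + 0.57) = arctan(371/0.57) = 89.91°
∠(j371 + 1.5) = arctan(371/1.5) = 89.77°
∠(j371 + 170) = arctan(371/170) = 65.38°
∠L(j371) = 89.52° + 31.73° − (89.91° + 89.77° + 65.38°) = -123.81°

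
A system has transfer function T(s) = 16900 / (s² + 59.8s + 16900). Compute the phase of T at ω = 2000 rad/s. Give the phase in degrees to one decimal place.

∠[(j2000)² + 59.8(j2000) + 16900] = ∠[-3.9831e+06 + j1.196e+05] = 178.28°
∠T(j2000) = −178.28° = -178.28°

-178.3°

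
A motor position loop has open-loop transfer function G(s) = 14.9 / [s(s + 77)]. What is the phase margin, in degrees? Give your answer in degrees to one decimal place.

89.9°

Gain crossover: |G(jω)| = 1 at ω ≈ 0.194 rad/s.
∠G(j0.194) = −90° − arctan(0.194/77) ≈ -90.14°
PM = 180° + (-90.14°) = 89.86°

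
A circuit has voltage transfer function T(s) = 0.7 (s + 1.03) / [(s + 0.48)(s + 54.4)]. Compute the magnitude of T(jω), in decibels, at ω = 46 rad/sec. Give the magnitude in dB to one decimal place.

-40.2 dB

|j46 + 1.03| = √(46² + 1.03²) = 46.01
|j46 + 0.48| = √(46² + 0.48²) = 46
|j46 + 54.4| = √(46² + 54.4²) = 71.24
|T(j46)| = 0.7 × 46.01 / (46 × 71.24) = 0.0098277
20 log₁₀(0.0098277) = -40.15 dB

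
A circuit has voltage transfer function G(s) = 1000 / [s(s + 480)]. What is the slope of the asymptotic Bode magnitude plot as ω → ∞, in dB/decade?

-40 dB/decade

With 0 zeros and 2 poles, the high-frequency asymptotic slope is 20 × (0 − 2) = -40 dB/decade.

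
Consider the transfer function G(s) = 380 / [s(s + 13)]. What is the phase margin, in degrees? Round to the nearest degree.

37°

Gain crossover: |G(jω)| = 1 at ω ≈ 17.5 rad/s.
∠G(j17.5) = −90° − arctan(17.5/13) ≈ -143.33°
PM = 180° + (-143.33°) = 36.67°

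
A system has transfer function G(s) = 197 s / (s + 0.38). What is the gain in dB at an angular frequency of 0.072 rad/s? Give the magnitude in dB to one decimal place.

|j0.072| = 0.072
|j0.072 + 0.38| = √(0.072² + 0.38²) = 0.3868
|G(j0.072)| = 197 × 0.072 / 0.3868 = 36.674
20 log₁₀(36.674) = 31.29 dB

31.3 dB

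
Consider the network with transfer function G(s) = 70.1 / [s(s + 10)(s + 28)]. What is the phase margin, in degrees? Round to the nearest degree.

88 deg

Gain crossover: |G(jω)| = 1 at ω ≈ 0.25 rad/s.
∠G(j0.25) = −90° − arctan(0.25/10) − arctan(0.25/28) ≈ -91.95°
PM = 180° + (-91.95°) = 88.05°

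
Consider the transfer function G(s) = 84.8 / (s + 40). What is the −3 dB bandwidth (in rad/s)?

40 rad/s

For a single-pole low-pass, the −3 dB point is at the pole: ω = 40 rad/s.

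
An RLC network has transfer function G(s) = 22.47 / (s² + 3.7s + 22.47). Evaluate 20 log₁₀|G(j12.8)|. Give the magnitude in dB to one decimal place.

|(j12.8)² + 3.7(j12.8) + 22.47| = |-141.37 + j47.36| = 149.1
|G(j12.8)| = 22.47 / 149.1 = 0.15071
20 log₁₀(0.15071) = -16.44 dB

-16.4 dB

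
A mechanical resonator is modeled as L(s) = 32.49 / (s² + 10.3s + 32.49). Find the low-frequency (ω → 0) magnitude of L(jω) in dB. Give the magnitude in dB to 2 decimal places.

0.00 dB

L(0) = 32.49 / 32.49 = 1
20 log₁₀(1) = 0.000 dB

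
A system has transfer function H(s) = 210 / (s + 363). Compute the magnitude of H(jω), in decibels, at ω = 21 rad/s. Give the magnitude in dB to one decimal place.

|j21 + 363| = √(21² + 363²) = 363.6
|H(j21)| = 210 / 363.6 = 0.57755
20 log₁₀(0.57755) = -4.77 dB

-4.8 dB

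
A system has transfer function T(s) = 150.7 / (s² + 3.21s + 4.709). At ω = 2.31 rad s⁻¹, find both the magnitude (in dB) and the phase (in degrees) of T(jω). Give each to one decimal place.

|(j2.31)² + 3.21(j2.31) + 4.709| = |-0.6271 + j7.4151| = 7.442
|T(j2.31)| = 150.7 / 7.442 = 20.251
20 log₁₀(20.251) = 26.13 dB
∠[(j2.31)² + 3.21(j2.31) + 4.709] = ∠[-0.6271 + j7.4151] = 94.83°
∠T(j2.31) = −94.83° = -94.83°

|T| = 26.1 dB, ∠T = -94.8 deg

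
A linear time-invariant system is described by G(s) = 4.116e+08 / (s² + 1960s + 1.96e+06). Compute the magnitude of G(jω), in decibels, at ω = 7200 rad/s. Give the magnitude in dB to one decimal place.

|(j7200)² + 1960(j7200) + 1.96e+06| = |-4.988e+07 + j1.4112e+07| = 5.184e+07
|G(j7200)| = 4.116e+08 / 5.184e+07 = 7.9401
20 log₁₀(7.9401) = 18.00 dB

18.0 dB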